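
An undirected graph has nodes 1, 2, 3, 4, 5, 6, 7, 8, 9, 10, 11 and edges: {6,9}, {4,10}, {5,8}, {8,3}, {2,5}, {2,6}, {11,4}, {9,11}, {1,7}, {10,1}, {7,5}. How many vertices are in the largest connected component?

11

Starting from 1 we can reach 1, 2, 3, 4, 5, 6, 7, 8, 9, 10, 11. That is one component of size 11.
The largest has 11 vertices.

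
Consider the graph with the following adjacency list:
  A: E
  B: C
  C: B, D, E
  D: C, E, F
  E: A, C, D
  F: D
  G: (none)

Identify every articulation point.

Removing C increases the component count from 2 to 3, so C is a cut vertex.
Removing D increases the component count from 2 to 3, so D is a cut vertex.
Removing E increases the component count from 2 to 3, so E is a cut vertex.
By contrast removing A leaves 2 components; it is not a cut vertex. No other vertex is a cut vertex either.

C, D, E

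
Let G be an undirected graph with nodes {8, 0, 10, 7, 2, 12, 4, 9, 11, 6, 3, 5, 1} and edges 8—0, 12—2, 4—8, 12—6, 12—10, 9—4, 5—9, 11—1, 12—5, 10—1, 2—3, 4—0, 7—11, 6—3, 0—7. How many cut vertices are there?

Removing 12 increases the component count from 1 to 2, so 12 is a cut vertex.
By contrast removing 4 leaves 1 component; it is not a cut vertex. No other vertex is a cut vertex either.

1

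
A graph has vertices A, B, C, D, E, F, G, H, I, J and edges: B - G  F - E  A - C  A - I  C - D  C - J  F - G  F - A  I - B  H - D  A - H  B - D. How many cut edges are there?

2

The edges on the cycle A-H-D-C-A are not bridges since each lies on that cycle.
But removing J - C disconnects J from C; removing E - F disconnects E from F — these are bridges.
That makes 2 bridges.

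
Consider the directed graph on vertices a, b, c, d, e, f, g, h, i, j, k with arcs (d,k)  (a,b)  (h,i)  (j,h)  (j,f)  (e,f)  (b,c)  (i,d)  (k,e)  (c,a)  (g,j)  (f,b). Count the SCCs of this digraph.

9

{a, b, c} are all mutually reachable — one SCC of size 3.
{d} is an SCC by itself.
{g} is an SCC by itself.
{h} is an SCC by itself.
{f} is an SCC by itself.
(and 4 more singleton SCCs)
That gives 9 strongly connected components.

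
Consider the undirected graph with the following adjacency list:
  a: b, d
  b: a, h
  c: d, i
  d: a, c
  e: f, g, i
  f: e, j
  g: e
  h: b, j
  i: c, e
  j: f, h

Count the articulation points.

1

Removing e increases the component count from 1 to 2, so e is a cut vertex.
By contrast removing j leaves 1 component; it is not a cut vertex. No other vertex is a cut vertex either.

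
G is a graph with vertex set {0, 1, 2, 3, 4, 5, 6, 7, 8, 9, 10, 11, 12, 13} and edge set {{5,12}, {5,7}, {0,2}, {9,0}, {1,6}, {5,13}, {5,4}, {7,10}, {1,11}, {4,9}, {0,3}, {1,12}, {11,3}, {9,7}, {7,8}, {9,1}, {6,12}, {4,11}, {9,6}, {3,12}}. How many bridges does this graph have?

The edges on the cycle 4-9-1-11-4 are not bridges since each lies on that cycle.
But removing 13 - 5 disconnects 13 from 5; removing 2 - 0 disconnects 2 from 0; removing 10 - 7 disconnects 10 from 7; removing 8 - 7 disconnects 8 from 7 — these are bridges.
That makes 4 bridges.

4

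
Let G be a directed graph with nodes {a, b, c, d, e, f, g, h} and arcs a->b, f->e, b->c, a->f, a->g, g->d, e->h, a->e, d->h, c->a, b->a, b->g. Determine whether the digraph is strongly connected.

There is no directed path from e to d, so the graph is not strongly connected.

No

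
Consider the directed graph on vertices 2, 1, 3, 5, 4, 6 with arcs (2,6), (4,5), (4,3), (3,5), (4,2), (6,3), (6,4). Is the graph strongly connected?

No

There is no directed path from 6 to 1, so the graph is not strongly connected.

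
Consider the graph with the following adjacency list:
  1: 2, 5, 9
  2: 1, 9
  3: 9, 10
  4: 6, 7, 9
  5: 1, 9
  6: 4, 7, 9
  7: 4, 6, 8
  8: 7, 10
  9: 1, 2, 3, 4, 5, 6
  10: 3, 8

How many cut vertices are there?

Removing 9 increases the component count from 1 to 2, so 9 is a cut vertex.
By contrast removing 7 leaves 1 component; it is not a cut vertex. No other vertex is a cut vertex either.

1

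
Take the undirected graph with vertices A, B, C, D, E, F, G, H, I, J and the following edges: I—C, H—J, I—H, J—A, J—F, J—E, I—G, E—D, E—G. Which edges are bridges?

A-J, C-I, D-E, F-J

The edges on the cycle I-H-J-E-G-I are not bridges since each lies on that cycle.
But removing E—D disconnects E from D; removing J—A disconnects J from A; removing J—F disconnects J from F; removing I—C disconnects I from C — these are bridges.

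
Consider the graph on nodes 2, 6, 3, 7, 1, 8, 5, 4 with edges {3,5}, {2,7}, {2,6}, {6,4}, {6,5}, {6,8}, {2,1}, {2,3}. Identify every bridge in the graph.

The edges on the cycle 2-3-5-6-2 are not bridges since each lies on that cycle.
But removing 2 - 7 disconnects 2 from 7; removing 1 - 2 disconnects 1 from 2; removing 6 - 4 disconnects 6 from 4; removing 6 - 8 disconnects 6 from 8 — these are bridges.

1-2, 2-7, 4-6, 6-8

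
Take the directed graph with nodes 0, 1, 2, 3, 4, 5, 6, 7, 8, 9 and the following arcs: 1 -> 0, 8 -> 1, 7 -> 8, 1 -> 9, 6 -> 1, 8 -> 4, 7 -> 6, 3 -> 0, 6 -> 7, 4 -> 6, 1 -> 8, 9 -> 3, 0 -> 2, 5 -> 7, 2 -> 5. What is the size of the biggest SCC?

10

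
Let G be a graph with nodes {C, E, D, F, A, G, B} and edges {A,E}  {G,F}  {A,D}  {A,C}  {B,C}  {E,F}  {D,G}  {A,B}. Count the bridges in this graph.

The edges on the cycle A-B-C-A are not bridges since each lies on that cycle.
Every edge lies on some cycle, so there are no bridges.

0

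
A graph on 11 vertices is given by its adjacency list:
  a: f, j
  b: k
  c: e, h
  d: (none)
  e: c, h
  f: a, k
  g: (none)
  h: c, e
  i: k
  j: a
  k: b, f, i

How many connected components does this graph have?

g is isolated — a component by itself.
d is isolated — a component by itself.
Starting from c we can reach c, e, h. That is one component of size 3.
Starting from a we can reach a, b, f, i, j, k. That is one component of size 6.
Total: 4 components.

4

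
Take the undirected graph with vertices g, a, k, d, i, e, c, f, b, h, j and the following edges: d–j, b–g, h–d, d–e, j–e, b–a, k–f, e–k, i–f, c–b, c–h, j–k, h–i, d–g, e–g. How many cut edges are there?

1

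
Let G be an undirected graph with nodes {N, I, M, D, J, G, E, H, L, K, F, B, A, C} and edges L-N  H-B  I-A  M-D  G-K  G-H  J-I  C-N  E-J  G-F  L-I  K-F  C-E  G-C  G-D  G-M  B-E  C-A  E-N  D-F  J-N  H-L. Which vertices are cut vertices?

Removing G increases the component count from 1 to 2, so G is a cut vertex.
By contrast removing F leaves 1 component; it is not a cut vertex. No other vertex is a cut vertex either.

G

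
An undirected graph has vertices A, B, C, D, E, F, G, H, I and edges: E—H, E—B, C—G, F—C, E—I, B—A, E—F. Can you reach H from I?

From I we can reach A, B, C, E, F, G, H, I, which includes H.

Yes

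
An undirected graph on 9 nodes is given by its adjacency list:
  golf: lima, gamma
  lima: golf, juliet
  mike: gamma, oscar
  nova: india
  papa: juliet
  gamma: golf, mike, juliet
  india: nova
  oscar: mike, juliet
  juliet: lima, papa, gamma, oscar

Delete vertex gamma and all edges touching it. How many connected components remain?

2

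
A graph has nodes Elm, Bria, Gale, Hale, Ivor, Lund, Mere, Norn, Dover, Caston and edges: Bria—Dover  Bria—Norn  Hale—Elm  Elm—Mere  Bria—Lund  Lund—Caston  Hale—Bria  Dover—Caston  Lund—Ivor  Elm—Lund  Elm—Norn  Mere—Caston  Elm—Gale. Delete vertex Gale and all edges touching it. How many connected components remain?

1

With Gale gone, the remaining components are: {Elm, Bria, Hale, Ivor, Lund, Mere, Norn, Dover, Caston}.
That is 1 component.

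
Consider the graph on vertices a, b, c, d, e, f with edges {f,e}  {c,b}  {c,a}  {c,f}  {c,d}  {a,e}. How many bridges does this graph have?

2

The edges on the cycle c-a-e-f-c are not bridges since each lies on that cycle.
But removing c—b disconnects c from b; removing c—d disconnects c from d — these are bridges.
That makes 2 bridges.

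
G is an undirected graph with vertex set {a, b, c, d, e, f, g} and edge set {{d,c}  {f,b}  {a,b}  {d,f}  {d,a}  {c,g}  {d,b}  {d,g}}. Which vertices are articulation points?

Removing d increases the component count from 2 to 3, so d is a cut vertex.
By contrast removing b leaves 2 components; it is not a cut vertex. No other vertex is a cut vertex either.

d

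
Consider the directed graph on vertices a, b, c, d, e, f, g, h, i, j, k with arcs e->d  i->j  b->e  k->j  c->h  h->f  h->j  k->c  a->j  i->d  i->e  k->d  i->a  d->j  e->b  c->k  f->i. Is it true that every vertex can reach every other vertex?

There is no directed path from j to g, so the graph is not strongly connected.

No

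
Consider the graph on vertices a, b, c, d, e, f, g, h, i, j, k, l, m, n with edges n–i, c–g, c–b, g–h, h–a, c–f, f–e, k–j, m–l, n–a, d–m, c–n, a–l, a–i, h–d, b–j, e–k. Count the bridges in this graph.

0

The edges on the cycle h-d-m-l-a-h are not bridges since each lies on that cycle.
Every edge lies on some cycle, so there are no bridges.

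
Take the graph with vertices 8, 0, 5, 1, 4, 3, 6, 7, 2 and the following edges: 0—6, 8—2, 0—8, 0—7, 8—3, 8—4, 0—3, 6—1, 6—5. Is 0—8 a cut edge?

No

After removing 0—8, the path 0-3-8 still connects them, so the edge is not a bridge.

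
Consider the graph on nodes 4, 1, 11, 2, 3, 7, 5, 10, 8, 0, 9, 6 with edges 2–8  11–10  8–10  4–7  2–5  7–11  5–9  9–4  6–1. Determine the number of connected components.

3 is isolated — a component by itself.
0 is isolated — a component by itself.
Starting from 1 we can reach 1, 6. That is one component of size 2.
Starting from 2 we can reach 2, 4, 5, 7, 8, 9, 10, 11. That is one component of size 8.
Total: 4 components.

4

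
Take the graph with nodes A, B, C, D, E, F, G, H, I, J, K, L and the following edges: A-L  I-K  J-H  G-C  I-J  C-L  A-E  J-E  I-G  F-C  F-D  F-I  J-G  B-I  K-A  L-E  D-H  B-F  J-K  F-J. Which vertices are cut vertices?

none

Removing D, for instance, still leaves 1 component. No single vertex removal increases the component count — the graph has no articulation points.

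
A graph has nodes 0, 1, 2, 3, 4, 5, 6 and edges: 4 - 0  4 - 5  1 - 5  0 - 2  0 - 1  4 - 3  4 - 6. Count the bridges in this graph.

The edges on the cycle 4-0-1-5-4 are not bridges since each lies on that cycle.
But removing 6 - 4 disconnects 6 from 4; removing 3 - 4 disconnects 3 from 4; removing 2 - 0 disconnects 2 from 0 — these are bridges.
That makes 3 bridges.

3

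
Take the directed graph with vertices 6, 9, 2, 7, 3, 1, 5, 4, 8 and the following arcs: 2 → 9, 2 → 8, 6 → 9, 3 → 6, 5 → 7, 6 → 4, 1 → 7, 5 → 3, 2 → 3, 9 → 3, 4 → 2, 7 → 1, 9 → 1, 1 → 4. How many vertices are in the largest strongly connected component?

{1, 2, 3, 4, 6, 7, 9} are all mutually reachable — one SCC of size 7.
{5} is an SCC by itself.
{8} is an SCC by itself.
The largest has 7 vertices.

7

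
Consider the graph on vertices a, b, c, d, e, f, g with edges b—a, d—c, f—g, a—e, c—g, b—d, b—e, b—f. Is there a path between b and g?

Yes

From b we can reach a, b, c, d, e, f, g, which includes g.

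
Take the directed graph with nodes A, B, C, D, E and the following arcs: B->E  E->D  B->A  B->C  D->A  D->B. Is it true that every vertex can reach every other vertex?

There is no directed path from C to D, so the graph is not strongly connected.

No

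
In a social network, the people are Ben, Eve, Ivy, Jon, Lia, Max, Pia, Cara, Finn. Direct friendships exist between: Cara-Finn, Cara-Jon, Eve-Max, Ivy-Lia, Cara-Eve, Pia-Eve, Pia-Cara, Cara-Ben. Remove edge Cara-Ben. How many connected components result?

Before removal there are 2 components.
Cara-Ben is a bridge — removing it separates Cara's side from Ben's side.
After removal: 3 components.

3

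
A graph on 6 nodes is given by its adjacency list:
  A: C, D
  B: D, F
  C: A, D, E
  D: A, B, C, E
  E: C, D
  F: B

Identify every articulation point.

B, D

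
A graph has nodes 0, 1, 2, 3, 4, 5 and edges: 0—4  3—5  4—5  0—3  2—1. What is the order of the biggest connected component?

4

Starting from 1 we can reach 1, 2. That is one component of size 2.
Starting from 0 we can reach 0, 3, 4, 5. That is one component of size 4.
The largest has 4 vertices.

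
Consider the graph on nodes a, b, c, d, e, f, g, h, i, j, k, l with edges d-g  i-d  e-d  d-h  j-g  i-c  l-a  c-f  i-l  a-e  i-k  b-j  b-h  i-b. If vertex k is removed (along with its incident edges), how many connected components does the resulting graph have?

With k gone, the remaining components are: {a, b, c, d, e, f, g, h, i, j, l}.
That is 1 component.

1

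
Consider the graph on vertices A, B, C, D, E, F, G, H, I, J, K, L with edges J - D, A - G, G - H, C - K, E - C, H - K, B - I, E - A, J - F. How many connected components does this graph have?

4

L is isolated — a component by itself.
Starting from B we can reach B, I. That is one component of size 2.
Starting from D we can reach D, F, J. That is one component of size 3.
Starting from A we can reach A, C, E, G, H, K. That is one component of size 6.
Total: 4 components.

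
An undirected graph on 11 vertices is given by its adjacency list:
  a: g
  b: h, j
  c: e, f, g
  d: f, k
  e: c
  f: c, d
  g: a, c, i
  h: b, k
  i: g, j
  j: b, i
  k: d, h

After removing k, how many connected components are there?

1

With k gone, the remaining components are: {a, b, c, d, e, f, g, h, i, j}.
That is 1 component.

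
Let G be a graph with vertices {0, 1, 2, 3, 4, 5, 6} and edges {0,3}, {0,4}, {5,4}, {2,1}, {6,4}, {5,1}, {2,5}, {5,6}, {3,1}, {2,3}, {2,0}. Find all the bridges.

The edges on the cycle 2-0-3-2 are not bridges since each lies on that cycle.
Every edge lies on some cycle, so there are no bridges.

none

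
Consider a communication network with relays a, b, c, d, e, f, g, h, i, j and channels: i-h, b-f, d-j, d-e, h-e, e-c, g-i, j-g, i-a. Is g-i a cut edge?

After removing g-i, the path g-j-d-e-h-i still connects them, so the edge is not a bridge.

No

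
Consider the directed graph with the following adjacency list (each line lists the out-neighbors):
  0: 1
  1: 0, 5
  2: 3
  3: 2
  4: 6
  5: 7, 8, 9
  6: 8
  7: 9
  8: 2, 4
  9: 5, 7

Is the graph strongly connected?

No

There is no directed path from 4 to 1, so the graph is not strongly connected.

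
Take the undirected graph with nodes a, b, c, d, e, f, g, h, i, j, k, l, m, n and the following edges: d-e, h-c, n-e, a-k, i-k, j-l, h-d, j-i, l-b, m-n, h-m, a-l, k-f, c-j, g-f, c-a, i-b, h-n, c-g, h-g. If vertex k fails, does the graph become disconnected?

No

Deleting k leaves 1 component (was 1) (its neighbors a, f, i remain connected to each other), so k is not a cut vertex.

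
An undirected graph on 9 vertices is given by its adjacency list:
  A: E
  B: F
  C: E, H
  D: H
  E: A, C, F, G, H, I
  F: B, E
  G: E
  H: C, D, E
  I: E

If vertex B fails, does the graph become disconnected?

Deleting B leaves 1 component (was 1), so B is not a cut vertex.

No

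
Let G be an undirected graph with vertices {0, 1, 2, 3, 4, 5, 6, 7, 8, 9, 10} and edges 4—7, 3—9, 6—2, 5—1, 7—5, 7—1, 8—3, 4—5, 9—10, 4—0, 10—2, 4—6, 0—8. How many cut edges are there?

The edges on the cycle 4-0-8-3-9-10-2-6-4 are not bridges since each lies on that cycle.
Every edge lies on some cycle, so there are no bridges.

0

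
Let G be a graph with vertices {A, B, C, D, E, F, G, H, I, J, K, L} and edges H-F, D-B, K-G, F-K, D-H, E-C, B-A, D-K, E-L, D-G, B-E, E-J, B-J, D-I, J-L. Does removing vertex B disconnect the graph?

Yes

Deleting B raises the number of components from 1 to 3, so B is a cut vertex.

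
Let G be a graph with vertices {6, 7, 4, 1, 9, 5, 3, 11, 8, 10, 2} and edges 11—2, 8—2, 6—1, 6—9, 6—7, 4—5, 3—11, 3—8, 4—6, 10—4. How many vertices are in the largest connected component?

Starting from 2 we can reach 2, 3, 8, 11. That is one component of size 4.
Starting from 1 we can reach 1, 4, 5, 6, 7, 9, 10. That is one component of size 7.
The largest has 7 vertices.

7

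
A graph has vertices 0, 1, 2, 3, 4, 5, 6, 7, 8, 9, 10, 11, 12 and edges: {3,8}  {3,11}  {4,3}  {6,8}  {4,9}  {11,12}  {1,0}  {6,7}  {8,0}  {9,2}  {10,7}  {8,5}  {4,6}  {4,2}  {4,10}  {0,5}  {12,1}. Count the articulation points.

1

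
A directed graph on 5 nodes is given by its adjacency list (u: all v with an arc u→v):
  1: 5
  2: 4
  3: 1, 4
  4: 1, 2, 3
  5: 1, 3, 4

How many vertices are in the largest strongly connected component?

{1, 2, 3, 4, 5} are all mutually reachable — one SCC of size 5.
The largest has 5 vertices.

5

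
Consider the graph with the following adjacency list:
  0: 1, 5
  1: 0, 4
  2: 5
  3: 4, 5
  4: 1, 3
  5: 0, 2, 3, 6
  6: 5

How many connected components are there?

Starting from 0 we can reach 0, 1, 2, 3, 4, 5, 6. That is one component of size 7.
Total: 1 component.

1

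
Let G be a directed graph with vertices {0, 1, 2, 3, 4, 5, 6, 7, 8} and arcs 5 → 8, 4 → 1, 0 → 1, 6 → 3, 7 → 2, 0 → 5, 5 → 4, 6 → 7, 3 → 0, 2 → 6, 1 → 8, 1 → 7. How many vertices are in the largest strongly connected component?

8

{0, 1, 2, 3, 4, 5, 6, 7} are all mutually reachable — one SCC of size 8.
{8} is an SCC by itself.
The largest has 8 vertices.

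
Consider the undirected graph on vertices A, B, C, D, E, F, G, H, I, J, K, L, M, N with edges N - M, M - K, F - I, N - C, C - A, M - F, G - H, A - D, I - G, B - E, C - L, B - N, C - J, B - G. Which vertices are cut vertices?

A, B, C, G, M, N

Removing A increases the component count from 1 to 2, so A is a cut vertex.
Removing B increases the component count from 1 to 2, so B is a cut vertex.
Removing C increases the component count from 1 to 4, so C is a cut vertex.
Likewise G, M, N are cut vertices.
By contrast removing K leaves 1 component; it is not a cut vertex. No other vertex is a cut vertex either.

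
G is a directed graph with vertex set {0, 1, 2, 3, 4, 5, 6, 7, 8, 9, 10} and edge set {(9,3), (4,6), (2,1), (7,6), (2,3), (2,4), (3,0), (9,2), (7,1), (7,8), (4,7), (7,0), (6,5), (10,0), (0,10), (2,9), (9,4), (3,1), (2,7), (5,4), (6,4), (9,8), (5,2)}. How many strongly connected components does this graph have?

5

{2, 4, 5, 6, 7, 9} are all mutually reachable — one SCC of size 6.
{0, 10} are all mutually reachable — one SCC of size 2.
{1} is an SCC by itself.
{8} is an SCC by itself.
{3} is an SCC by itself.
That gives 5 strongly connected components.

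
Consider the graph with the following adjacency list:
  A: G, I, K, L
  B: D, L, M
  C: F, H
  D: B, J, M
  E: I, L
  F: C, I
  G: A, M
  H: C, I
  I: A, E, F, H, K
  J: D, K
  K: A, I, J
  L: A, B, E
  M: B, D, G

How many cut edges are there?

0

The edges on the cycle I-H-C-F-I are not bridges since each lies on that cycle.
Every edge lies on some cycle, so there are no bridges.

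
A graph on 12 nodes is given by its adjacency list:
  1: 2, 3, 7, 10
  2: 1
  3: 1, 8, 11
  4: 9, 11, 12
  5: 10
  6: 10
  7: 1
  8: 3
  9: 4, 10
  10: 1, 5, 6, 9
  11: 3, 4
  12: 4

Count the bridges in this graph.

The edges on the cycle 4-9-10-1-3-11-4 are not bridges since each lies on that cycle.
But removing 6-10 disconnects 6 from 10; removing 4-12 disconnects 4 from 12; removing 1-7 disconnects 1 from 7; removing 8-3 disconnects 8 from 3 — these are bridges.
In total 6 edges are bridges.

6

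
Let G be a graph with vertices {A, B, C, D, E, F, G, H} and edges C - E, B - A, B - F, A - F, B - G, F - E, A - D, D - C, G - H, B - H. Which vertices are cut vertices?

B

Removing B increases the component count from 1 to 2, so B is a cut vertex.
By contrast removing E leaves 1 component; it is not a cut vertex. No other vertex is a cut vertex either.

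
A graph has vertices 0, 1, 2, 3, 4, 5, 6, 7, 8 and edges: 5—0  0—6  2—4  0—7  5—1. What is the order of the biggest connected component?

8 is isolated — a component by itself.
3 is isolated — a component by itself.
Starting from 2 we can reach 2, 4. That is one component of size 2.
Starting from 0 we can reach 0, 1, 5, 6, 7. That is one component of size 5.
The largest has 5 vertices.

5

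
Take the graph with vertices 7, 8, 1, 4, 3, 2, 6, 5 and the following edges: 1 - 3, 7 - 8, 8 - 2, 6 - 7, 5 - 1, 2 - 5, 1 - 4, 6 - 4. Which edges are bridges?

1-3

The edges on the cycle 6-7-8-2-5-1-4-6 are not bridges since each lies on that cycle.
But removing 1 - 3 disconnects 1 from 3 — this is a bridge.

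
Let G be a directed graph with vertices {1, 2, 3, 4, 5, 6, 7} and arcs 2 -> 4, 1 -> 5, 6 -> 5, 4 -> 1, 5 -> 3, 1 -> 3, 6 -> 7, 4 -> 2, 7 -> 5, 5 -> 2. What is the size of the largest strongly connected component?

4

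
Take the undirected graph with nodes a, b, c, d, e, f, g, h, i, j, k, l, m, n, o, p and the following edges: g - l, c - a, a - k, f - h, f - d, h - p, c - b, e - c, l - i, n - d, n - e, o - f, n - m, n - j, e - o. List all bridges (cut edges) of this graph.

a-c, a-k, b-c, c-e, f-h, g-l, h-p, i-l, j-n, m-n

The edges on the cycle n-e-o-f-d-n are not bridges since each lies on that cycle.
But removing g - l disconnects g from l; removing h - p disconnects h from p; removing f - h disconnects f from h; removing n - j disconnects n from j — these are bridges.
In total 10 edges are bridges.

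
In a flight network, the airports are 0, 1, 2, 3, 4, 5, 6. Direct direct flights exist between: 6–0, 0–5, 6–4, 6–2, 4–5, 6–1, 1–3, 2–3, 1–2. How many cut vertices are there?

Removing 6 increases the component count from 1 to 2, so 6 is a cut vertex.
By contrast removing 4 leaves 1 component; it is not a cut vertex. No other vertex is a cut vertex either.

1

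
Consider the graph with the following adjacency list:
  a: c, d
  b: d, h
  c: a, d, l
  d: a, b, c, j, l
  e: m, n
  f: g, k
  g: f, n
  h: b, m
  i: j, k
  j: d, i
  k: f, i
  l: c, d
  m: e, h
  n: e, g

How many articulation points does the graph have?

1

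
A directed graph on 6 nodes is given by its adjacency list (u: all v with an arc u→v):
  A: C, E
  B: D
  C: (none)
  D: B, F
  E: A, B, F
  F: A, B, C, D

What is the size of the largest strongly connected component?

{A, B, D, E, F} are all mutually reachable — one SCC of size 5.
{C} is an SCC by itself.
The largest has 5 vertices.

5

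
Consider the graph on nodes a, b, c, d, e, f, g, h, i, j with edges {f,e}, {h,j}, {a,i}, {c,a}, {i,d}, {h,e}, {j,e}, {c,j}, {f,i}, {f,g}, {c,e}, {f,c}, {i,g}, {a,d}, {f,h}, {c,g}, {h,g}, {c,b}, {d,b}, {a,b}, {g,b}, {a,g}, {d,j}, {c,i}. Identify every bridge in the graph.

The edges on the cycle c-a-g-c are not bridges since each lies on that cycle.
Every edge lies on some cycle, so there are no bridges.

none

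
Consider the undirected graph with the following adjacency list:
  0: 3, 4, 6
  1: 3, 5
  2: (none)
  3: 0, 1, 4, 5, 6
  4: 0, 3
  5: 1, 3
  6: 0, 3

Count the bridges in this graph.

0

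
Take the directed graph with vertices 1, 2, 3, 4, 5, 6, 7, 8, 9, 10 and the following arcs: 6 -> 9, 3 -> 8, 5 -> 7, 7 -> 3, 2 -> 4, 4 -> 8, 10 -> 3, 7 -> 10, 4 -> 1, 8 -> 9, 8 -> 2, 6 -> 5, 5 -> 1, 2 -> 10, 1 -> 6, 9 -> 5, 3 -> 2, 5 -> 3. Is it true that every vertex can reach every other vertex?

From 4 we can reach every vertex (1, 2, 3, 4, 5, 6, 7, 8, 9, 10), and every vertex can reach 4 (1, 2, 3, 4, 5, 6, 7, 8, 9, 10). So the whole graph is one strongly connected component.

Yes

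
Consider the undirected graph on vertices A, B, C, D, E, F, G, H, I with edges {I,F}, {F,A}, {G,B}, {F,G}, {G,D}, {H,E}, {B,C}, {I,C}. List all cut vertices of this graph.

F, G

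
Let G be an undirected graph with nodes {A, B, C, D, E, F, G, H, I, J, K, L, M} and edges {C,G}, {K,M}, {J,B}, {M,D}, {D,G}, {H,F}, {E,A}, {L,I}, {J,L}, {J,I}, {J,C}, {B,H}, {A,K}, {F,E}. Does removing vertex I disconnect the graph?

No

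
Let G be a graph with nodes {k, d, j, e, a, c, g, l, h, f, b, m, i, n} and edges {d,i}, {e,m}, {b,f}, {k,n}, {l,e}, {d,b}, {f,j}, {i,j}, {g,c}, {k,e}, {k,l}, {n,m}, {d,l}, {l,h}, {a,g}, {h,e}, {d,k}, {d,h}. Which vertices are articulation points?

Removing d increases the component count from 2 to 3, so d is a cut vertex.
Removing g increases the component count from 2 to 3, so g is a cut vertex.
By contrast removing b leaves 2 components; it is not a cut vertex. No other vertex is a cut vertex either.

d, g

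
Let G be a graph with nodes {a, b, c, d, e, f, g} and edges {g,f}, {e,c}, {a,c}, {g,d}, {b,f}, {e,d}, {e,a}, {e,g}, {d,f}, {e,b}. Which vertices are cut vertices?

e

Removing e increases the component count from 1 to 2, so e is a cut vertex.
By contrast removing c leaves 1 component; it is not a cut vertex. No other vertex is a cut vertex either.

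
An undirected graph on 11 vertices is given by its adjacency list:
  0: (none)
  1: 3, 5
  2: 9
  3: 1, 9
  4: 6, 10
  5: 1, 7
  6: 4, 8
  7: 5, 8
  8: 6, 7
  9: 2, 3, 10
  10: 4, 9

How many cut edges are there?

1

The edges on the cycle 8-6-4-10-9-3-1-5-7-8 are not bridges since each lies on that cycle.
But removing 2-9 disconnects 2 from 9 — this is a bridge.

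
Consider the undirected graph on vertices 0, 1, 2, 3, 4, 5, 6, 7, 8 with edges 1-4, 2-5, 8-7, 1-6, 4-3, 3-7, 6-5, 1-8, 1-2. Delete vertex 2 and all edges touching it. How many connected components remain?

2

With 2 gone, the remaining components are: {0}; {1, 3, 4, 5, 6, 7, 8}.
That is 2 components.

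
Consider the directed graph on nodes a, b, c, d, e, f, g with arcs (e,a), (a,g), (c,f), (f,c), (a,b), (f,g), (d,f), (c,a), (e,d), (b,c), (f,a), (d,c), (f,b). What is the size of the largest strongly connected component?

4

{a, b, c, f} are all mutually reachable — one SCC of size 4.
{g} is an SCC by itself.
{d} is an SCC by itself.
{e} is an SCC by itself.
The largest has 4 vertices.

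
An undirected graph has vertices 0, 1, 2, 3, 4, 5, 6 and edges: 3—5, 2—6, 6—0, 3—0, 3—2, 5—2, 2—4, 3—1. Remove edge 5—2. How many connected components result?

1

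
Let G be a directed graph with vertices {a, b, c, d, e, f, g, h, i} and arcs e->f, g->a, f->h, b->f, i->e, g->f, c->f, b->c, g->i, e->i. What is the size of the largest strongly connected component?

{e, i} are all mutually reachable — one SCC of size 2.
{b} is an SCC by itself.
{f} is an SCC by itself.
{c} is an SCC by itself.
{g} is an SCC by itself.
(and 3 more singleton SCCs)
The largest has 2 vertices.

2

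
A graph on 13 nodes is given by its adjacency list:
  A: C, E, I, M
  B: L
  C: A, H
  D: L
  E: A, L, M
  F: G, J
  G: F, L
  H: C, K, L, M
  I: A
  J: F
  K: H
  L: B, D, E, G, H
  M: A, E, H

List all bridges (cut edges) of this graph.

A-I, B-L, D-L, F-G, F-J, G-L, H-K

The edges on the cycle E-L-H-M-A-E are not bridges since each lies on that cycle.
But removing G-L disconnects G from L; removing G-F disconnects G from F; removing B-L disconnects B from L; removing H-K disconnects H from K — these are bridges.
In total 7 edges are bridges.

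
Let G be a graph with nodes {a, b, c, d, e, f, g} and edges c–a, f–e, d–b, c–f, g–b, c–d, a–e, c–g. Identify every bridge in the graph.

none

The edges on the cycle c-g-b-d-c are not bridges since each lies on that cycle.
Every edge lies on some cycle, so there are no bridges.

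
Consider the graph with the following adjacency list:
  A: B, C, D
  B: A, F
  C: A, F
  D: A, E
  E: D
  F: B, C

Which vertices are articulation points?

A, D

Removing A increases the component count from 1 to 2, so A is a cut vertex.
Removing D increases the component count from 1 to 2, so D is a cut vertex.
By contrast removing B leaves 1 component; it is not a cut vertex. No other vertex is a cut vertex either.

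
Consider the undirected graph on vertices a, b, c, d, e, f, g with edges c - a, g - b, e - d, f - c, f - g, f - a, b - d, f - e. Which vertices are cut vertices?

f

Removing f increases the component count from 1 to 2, so f is a cut vertex.
By contrast removing g leaves 1 component; it is not a cut vertex. No other vertex is a cut vertex either.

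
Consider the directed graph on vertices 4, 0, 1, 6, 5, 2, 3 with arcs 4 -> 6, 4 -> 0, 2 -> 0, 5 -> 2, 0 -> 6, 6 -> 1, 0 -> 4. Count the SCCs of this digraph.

6

{0, 4} are all mutually reachable — one SCC of size 2.
{6} is an SCC by itself.
{5} is an SCC by itself.
{2} is an SCC by itself.
{3} is an SCC by itself.
(and 1 more singleton SCC)
That gives 6 strongly connected components.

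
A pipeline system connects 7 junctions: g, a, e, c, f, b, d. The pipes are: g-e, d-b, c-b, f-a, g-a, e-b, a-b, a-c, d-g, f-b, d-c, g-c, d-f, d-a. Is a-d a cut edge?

After removing a-d, the path a-g-d still connects them, so the edge is not a bridge.

No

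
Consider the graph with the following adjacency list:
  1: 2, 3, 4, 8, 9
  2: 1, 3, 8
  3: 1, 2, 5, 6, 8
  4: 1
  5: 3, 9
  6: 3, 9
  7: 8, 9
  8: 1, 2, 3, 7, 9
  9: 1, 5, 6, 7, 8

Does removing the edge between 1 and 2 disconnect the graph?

After removing 1-2, the path 1-8-2 still connects them, so the edge is not a bridge.

No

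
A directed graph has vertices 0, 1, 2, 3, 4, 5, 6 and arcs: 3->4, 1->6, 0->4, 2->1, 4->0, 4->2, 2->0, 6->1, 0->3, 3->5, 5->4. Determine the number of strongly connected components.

{0, 2, 3, 4, 5} are all mutually reachable — one SCC of size 5.
{1, 6} are all mutually reachable — one SCC of size 2.
That gives 2 strongly connected components.

2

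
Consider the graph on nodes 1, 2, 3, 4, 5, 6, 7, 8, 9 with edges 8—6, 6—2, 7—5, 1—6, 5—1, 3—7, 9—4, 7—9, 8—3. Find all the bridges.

The edges on the cycle 8-3-7-5-1-6-8 are not bridges since each lies on that cycle.
But removing 6—2 disconnects 6 from 2; removing 7—9 disconnects 7 from 9; removing 4—9 disconnects 4 from 9 — these are bridges.

2-6, 4-9, 7-9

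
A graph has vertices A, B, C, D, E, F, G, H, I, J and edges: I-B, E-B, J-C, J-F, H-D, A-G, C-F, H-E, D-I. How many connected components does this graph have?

Starting from A we can reach A, G. That is one component of size 2.
Starting from C we can reach C, F, J. That is one component of size 3.
Starting from B we can reach B, D, E, H, I. That is one component of size 5.
Total: 3 components.

3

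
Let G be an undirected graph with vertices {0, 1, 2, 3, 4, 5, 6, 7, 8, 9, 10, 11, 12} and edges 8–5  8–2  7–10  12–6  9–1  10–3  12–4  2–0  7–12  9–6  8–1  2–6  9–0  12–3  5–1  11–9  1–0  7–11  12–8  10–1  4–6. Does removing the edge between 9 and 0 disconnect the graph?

After removing 9–0, the path 9-1-0 still connects them, so the edge is not a bridge.

No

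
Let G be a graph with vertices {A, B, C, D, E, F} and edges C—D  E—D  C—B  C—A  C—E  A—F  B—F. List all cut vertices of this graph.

Removing C increases the component count from 1 to 2, so C is a cut vertex.
By contrast removing F leaves 1 component; it is not a cut vertex. No other vertex is a cut vertex either.

C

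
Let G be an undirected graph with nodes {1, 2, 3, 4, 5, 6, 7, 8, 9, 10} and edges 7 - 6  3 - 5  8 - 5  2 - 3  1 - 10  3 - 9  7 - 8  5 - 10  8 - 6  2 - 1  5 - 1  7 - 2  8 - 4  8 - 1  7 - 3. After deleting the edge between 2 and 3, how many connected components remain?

2 and 3 are still connected via 2-7-3, so the component count stays at 1.

1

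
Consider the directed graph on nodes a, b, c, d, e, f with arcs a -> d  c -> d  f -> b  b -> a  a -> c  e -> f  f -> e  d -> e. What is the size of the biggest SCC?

6

{a, b, c, d, e, f} are all mutually reachable — one SCC of size 6.
The largest has 6 vertices.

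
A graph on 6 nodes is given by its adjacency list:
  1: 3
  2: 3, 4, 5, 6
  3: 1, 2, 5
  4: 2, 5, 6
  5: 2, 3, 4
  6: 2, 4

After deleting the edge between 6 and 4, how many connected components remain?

6 and 4 are still connected via 6-2-4, so the component count stays at 1.

1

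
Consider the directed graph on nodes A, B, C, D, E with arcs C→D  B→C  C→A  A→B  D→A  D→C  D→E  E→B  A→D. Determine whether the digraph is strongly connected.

From D we can reach every vertex (A, B, C, D, E), and every vertex can reach D (A, B, C, D, E). So the whole graph is one strongly connected component.

Yes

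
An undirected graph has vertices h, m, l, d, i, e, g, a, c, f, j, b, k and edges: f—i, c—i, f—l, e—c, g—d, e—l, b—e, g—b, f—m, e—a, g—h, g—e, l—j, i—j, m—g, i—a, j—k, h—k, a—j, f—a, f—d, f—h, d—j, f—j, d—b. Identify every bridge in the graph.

none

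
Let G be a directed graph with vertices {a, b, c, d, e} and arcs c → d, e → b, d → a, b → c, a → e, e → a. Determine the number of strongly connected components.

{a, b, c, d, e} are all mutually reachable — one SCC of size 5.
That gives 1 strongly connected component.

1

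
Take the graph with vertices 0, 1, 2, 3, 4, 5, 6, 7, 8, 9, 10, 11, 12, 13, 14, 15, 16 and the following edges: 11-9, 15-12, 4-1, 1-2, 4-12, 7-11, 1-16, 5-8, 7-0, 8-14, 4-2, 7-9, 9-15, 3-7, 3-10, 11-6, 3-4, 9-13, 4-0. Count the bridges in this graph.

The edges on the cycle 4-1-2-4 are not bridges since each lies on that cycle.
But removing 10-3 disconnects 10 from 3; removing 6-11 disconnects 6 from 11; removing 14-8 disconnects 14 from 8; removing 13-9 disconnects 13 from 9 — these are bridges.
In total 6 edges are bridges.

6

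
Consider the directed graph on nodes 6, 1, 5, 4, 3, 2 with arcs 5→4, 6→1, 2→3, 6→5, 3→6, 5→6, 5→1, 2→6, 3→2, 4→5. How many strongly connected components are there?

3

{4, 5, 6} are all mutually reachable — one SCC of size 3.
{2, 3} are all mutually reachable — one SCC of size 2.
{1} is an SCC by itself.
That gives 3 strongly connected components.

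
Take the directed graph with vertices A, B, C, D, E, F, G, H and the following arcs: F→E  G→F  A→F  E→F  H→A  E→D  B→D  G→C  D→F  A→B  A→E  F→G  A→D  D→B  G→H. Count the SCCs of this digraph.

{A, B, D, E, F, G, H} are all mutually reachable — one SCC of size 7.
{C} is an SCC by itself.
That gives 2 strongly connected components.

2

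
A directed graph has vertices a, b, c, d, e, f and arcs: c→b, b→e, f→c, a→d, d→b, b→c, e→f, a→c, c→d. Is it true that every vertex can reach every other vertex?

No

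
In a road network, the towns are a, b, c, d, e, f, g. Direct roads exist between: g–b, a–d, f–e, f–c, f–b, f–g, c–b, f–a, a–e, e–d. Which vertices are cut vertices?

f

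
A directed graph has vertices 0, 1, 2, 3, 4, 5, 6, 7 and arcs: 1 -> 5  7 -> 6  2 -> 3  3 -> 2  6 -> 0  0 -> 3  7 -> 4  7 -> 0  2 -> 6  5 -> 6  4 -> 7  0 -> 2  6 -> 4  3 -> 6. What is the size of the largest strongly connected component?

{0, 2, 3, 4, 6, 7} are all mutually reachable — one SCC of size 6.
{5} is an SCC by itself.
{1} is an SCC by itself.
The largest has 6 vertices.

6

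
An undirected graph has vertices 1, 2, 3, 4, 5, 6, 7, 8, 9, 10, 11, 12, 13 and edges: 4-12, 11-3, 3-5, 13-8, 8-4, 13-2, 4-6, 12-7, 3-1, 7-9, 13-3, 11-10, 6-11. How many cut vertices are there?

6

Removing 3 increases the component count from 1 to 3, so 3 is a cut vertex.
Removing 4 increases the component count from 1 to 2, so 4 is a cut vertex.
Removing 7 increases the component count from 1 to 2, so 7 is a cut vertex.
Likewise 11, 12, 13 are cut vertices.
By contrast removing 1 leaves 1 component; it is not a cut vertex. No other vertex is a cut vertex either.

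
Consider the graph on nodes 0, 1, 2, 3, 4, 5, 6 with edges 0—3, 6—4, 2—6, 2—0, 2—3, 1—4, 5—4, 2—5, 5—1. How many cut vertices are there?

1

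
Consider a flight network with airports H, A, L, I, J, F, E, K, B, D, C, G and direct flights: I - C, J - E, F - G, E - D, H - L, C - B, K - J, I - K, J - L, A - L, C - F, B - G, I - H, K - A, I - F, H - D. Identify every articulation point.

I

Removing I increases the component count from 1 to 2, so I is a cut vertex.
By contrast removing E leaves 1 component; it is not a cut vertex. No other vertex is a cut vertex either.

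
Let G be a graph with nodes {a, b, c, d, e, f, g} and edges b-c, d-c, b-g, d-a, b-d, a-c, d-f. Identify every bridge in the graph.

b-g, d-f

The edges on the cycle d-a-c-d are not bridges since each lies on that cycle.
But removing g-b disconnects g from b; removing d-f disconnects d from f — these are bridges.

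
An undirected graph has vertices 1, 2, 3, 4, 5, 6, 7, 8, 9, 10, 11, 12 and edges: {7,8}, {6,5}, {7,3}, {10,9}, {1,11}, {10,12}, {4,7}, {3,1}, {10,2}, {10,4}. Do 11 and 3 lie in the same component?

From 11 we can reach 1, 2, 3, 4, 7, 8, 9, 10, 11, 12, which includes 3.

Yes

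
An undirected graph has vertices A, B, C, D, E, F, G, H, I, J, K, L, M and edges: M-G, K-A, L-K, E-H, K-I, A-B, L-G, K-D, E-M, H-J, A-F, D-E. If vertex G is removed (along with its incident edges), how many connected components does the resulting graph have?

2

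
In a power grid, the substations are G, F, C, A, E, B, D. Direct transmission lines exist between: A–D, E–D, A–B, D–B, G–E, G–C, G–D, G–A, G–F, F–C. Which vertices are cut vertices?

G

Removing G increases the component count from 1 to 2, so G is a cut vertex.
By contrast removing E leaves 1 component; it is not a cut vertex. No other vertex is a cut vertex either.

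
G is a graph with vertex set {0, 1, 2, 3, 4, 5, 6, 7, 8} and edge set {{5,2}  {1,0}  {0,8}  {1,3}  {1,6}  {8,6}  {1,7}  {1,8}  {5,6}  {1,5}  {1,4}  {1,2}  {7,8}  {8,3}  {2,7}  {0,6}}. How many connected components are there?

1

Starting from 0 we can reach 0, 1, 2, 3, 4, 5, 6, 7, 8. That is one component of size 9.
Total: 1 component.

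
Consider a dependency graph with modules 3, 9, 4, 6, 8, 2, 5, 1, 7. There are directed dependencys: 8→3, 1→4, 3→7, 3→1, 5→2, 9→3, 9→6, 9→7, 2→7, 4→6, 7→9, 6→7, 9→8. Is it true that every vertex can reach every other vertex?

No

There is no directed path from 8 to 2, so the graph is not strongly connected.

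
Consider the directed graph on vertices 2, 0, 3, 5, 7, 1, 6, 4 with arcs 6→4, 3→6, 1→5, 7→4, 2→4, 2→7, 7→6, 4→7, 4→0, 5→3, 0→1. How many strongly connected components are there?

{0, 1, 3, 4, 5, 6, 7} are all mutually reachable — one SCC of size 7.
{2} is an SCC by itself.
That gives 2 strongly connected components.

2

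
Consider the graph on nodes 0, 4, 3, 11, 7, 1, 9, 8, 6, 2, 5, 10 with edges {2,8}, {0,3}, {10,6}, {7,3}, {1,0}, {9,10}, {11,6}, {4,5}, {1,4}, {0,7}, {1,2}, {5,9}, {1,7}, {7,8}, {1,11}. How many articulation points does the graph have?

1

Removing 1 increases the component count from 1 to 2, so 1 is a cut vertex.
By contrast removing 10 leaves 1 component; it is not a cut vertex. No other vertex is a cut vertex either.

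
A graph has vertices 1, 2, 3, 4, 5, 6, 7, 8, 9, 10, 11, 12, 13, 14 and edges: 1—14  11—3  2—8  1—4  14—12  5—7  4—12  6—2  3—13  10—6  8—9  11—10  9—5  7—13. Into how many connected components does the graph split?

Starting from 1 we can reach 1, 4, 12, 14. That is one component of size 4.
Starting from 2 we can reach 2, 3, 5, 6, 7, 8, 9, 10, 11, 13. That is one component of size 10.
Total: 2 components.

2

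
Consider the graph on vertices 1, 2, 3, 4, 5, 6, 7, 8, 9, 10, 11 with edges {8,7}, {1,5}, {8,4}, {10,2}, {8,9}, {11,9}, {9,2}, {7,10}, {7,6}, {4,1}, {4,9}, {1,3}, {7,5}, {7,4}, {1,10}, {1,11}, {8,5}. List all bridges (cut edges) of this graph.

1-3, 6-7

The edges on the cycle 8-7-5-1-4-8 are not bridges since each lies on that cycle.
But removing 3 - 1 disconnects 3 from 1; removing 6 - 7 disconnects 6 from 7 — these are bridges.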